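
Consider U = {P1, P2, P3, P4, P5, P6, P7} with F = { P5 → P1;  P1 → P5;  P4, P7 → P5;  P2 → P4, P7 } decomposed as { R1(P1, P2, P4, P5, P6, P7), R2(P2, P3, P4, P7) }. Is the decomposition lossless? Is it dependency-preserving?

lossy but dependency-preserving

Lossless test: (P2, P4, P7)⁺ = {P1, P2, P4, P5, P7}, which is a superkey of neither fragment — lossy.
Dependency preservation: every FD's attributes lie within a single fragment, so each can be enforced locally — preserved.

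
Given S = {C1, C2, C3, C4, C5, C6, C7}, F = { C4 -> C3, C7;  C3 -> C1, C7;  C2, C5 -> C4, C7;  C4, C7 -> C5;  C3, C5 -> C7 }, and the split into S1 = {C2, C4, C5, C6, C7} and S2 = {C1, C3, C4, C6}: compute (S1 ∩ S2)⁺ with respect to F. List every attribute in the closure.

S1 ∩ S2 = {C4, C6}.
C4 → C3, C7 applies, adding C3, C7
C3 → C1, C7 applies, adding C1
C4, C7 → C5 applies, adding C5
Closure: {C1, C3, C4, C5, C6, C7}.

C1, C3, C4, C5, C6, C7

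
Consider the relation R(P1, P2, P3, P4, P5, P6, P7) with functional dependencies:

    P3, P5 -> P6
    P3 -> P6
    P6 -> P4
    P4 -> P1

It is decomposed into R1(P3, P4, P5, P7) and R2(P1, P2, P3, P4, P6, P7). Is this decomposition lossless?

Common attributes: R1 ∩ R2 = {P3, P4, P7}.
Closure of {P3, P4, P7}: P3 → P6 applies, adding P6; P4 → P1 applies, adding P1. So (P3, P4, P7)⁺ = {P1, P3, P4, P6, P7}.
The closure contains neither all of R1 = {P3, P4, P5, P7} nor all of R2 = {P1, P2, P3, P4, P6, P7}, so the common attributes are not a superkey of either fragment. The join is lossy.

No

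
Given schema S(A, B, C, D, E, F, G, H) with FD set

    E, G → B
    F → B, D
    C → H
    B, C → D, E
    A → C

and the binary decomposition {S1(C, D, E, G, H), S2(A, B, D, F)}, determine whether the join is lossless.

Common attributes: S1 ∩ S2 = {D}.
No dependency enlarges {D}, so (D)⁺ = {D}.
The closure contains neither all of S1 = {C, D, E, G, H} nor all of S2 = {A, B, D, F}, so the common attributes are not a superkey of either fragment. The join is lossy.

No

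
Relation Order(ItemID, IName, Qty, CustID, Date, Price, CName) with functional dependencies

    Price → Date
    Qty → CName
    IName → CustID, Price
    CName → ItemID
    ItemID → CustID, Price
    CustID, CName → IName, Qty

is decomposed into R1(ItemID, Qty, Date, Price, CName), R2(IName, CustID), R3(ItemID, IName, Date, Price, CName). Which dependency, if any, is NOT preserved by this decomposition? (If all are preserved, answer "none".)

ItemID → CustID, Price

Check ItemID → CustID, Price: no single fragment contains all of {ItemID, CustID, Price}, and the restricted closure of {ItemID} across the fragments never reaches {CustID, Price}.
Price → Date is preserved.
Qty → CName is preserved.
IName → CustID, Price is preserved.
CName → ItemID is preserved.
CustID, CName → IName, Qty is preserved.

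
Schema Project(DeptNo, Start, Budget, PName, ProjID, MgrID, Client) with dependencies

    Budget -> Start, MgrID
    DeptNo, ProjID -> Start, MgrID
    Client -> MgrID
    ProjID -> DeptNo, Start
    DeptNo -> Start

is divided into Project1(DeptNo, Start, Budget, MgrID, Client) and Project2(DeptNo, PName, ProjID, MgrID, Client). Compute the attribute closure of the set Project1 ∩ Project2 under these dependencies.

Project1 ∩ Project2 = {DeptNo, MgrID, Client}.
DeptNo → Start applies, adding Start
Closure: {DeptNo, Start, MgrID, Client}.

DeptNo, Start, MgrID, Client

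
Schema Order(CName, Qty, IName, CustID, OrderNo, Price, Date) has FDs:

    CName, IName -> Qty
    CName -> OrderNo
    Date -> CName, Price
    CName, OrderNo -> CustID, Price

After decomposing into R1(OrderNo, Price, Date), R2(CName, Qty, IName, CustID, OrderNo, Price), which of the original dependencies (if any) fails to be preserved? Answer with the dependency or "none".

Date -> CName, Price

Check Date → CName, Price: no single fragment contains all of {CName, Price, Date}, and the restricted closure of {Date} across the fragments never reaches {CName, Price}.
CName, IName → Qty is preserved.
CName → OrderNo is preserved.
CName, OrderNo → CustID, Price is preserved.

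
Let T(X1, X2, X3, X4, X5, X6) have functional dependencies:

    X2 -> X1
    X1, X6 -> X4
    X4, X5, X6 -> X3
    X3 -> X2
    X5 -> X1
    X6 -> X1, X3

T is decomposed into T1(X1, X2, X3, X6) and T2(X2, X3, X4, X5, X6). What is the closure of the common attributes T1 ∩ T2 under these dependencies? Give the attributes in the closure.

T1 ∩ T2 = {X2, X3, X6}.
X2 → X1 applies, adding X1
X1, X6 → X4 applies, adding X4
Closure: {X1, X2, X3, X4, X6}.

X1, X2, X3, X4, X6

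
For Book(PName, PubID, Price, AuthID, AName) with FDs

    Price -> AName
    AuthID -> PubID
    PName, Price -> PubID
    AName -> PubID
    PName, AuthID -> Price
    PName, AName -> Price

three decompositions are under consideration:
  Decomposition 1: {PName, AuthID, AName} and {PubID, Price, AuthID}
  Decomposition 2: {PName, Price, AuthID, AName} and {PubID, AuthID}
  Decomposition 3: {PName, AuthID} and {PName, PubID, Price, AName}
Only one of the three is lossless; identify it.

Decomposition 1: common = {AuthID}, closure = {PubID, AuthID} → lossy.
Decomposition 2: common = {AuthID}, closure = {PubID, AuthID} → lossless.
Decomposition 3: common = {PName}, closure = {PName} → lossy.

Decomposition 2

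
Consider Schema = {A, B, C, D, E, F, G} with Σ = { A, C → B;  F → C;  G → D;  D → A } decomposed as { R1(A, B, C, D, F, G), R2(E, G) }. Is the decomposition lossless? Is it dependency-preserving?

Lossless test: (G)⁺ = {A, D, G}, which is a superkey of neither fragment — lossy.
Dependency preservation: every FD's attributes lie within a single fragment, so each can be enforced locally — preserved.

lossy but dependency-preserving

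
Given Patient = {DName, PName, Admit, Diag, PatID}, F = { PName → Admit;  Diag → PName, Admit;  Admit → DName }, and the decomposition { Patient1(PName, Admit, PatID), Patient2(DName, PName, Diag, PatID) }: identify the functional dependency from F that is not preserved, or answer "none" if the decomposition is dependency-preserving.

Admit → DName

Check Admit → DName: no single fragment contains all of {DName, Admit}, and the restricted closure of {Admit} across the fragments never reaches {DName}.
PName → Admit is preserved.
Diag → PName, Admit is preserved.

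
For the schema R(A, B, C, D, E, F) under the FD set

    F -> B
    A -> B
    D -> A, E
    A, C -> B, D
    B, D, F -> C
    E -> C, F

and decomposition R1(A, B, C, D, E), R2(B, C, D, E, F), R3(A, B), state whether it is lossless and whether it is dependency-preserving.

lossless and dependency-preserving

Lossless test (chase): Rows 1 and 2 agree on D; apply D→A, E and equate their A, E entries. Rows 1 and 2 agree on E; apply E→C, F and equate their C, F entries. Row 1 is now all distinguished symbols — the join is lossless.
Dependency preservation: every FD's attributes lie within a single fragment, so each can be enforced locally — preserved.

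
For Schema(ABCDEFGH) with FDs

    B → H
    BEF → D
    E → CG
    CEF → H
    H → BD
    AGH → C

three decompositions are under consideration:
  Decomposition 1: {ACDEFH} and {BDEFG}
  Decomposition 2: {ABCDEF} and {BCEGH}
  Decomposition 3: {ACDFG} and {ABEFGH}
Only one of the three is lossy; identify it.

Decomposition 3

Decomposition 1: common = {DEF}, closure = {BCDEFGH} → lossless.
Decomposition 2: common = {BCE}, closure = {BCDEGH} → lossless.
Decomposition 3: common = {AFG}, closure = {AFG} → lossy.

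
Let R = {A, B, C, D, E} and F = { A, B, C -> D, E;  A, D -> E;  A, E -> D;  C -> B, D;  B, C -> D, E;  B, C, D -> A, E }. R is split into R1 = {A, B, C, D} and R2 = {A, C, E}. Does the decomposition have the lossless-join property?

Common attributes: R1 ∩ R2 = {A, C}.
Closure of {A, C}: C → B, D applies, adding B, D; B, C → D, E applies, adding E. So (A, C)⁺ = {A, B, C, D, E}.
This closure contains every attribute of R1, so R1 ∩ R2 → R1. The join is lossless.

Yes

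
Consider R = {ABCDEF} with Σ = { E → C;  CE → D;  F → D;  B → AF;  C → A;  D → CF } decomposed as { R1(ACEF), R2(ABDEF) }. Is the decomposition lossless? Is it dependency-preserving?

Lossless test: (AEF)⁺ = {ACDEF}, which contains all of one fragment — lossless.
Dependency preservation: CE → D; D → CF are not contained in any single fragment, but the restricted closure of each left-hand side across the fragments still reaches the right-hand side; the remaining FDs each lie inside some fragment. All dependencies are preserved.

lossless and dependency-preserving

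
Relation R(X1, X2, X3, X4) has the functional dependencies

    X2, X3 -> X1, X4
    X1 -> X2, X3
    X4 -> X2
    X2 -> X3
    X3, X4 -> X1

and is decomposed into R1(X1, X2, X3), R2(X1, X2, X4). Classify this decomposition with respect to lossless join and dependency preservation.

lossless and dependency-preserving

Lossless test: (X1, X2)⁺ = {X1, X2, X3, X4}, which contains all of one fragment — lossless.
Dependency preservation: X2, X3 → X1, X4; X3, X4 → X1 are not contained in any single fragment, but the restricted closure of each left-hand side across the fragments still reaches the right-hand side; the remaining FDs each lie inside some fragment. All dependencies are preserved.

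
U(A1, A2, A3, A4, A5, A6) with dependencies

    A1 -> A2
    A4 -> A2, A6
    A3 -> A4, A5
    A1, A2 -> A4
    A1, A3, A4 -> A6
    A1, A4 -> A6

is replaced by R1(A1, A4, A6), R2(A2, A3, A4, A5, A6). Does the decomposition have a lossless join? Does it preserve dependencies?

lossy but dependency-preserving

Lossless test: (A4, A6)⁺ = {A2, A4, A6}, which is a superkey of neither fragment — lossy.
Dependency preservation: A1 → A2; A1, A2 → A4; A1, A3, A4 → A6 are not contained in any single fragment, but the restricted closure of each left-hand side across the fragments still reaches the right-hand side; the remaining FDs each lie inside some fragment. All dependencies are preserved.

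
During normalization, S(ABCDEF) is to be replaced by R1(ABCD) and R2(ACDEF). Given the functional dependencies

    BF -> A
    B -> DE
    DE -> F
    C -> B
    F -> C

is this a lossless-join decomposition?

Common attributes: R1 ∩ R2 = {ACD}.
Closure of {ACD}: C → B applies, adding B; B → DE applies, adding E; DE → F applies, adding F. So (ACD)⁺ = {ABCDEF}.
This closure contains every attribute of R1, so R1 ∩ R2 → R1. The join is lossless.

Yes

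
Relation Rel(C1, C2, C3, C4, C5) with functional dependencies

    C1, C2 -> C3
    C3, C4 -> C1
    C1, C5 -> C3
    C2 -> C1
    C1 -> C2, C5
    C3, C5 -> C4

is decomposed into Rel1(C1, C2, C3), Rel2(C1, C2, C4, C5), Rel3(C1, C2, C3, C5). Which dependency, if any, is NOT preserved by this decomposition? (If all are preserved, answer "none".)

Check C3, C4 → C1: no single fragment contains all of {C1, C3, C4}, and the restricted closure of {C3, C4} across the fragments never reaches {C1}.
C1, C2 → C3 is preserved.
C1, C5 → C3 is preserved.
C2 → C1 is preserved.
C1 → C2, C5 is preserved.
C3, C5 → C4 is preserved.

C3, C4 -> C1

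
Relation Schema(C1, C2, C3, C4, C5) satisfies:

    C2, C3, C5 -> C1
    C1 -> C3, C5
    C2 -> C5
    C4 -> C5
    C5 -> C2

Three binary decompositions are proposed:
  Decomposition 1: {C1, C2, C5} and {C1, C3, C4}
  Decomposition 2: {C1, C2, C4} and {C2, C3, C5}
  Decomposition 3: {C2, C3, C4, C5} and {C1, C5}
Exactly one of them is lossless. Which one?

Decomposition 1: common = {C1}, closure = {C1, C2, C3, C5} → lossless.
Decomposition 2: common = {C2}, closure = {C2, C5} → lossy.
Decomposition 3: common = {C5}, closure = {C2, C5} → lossy.

Decomposition 1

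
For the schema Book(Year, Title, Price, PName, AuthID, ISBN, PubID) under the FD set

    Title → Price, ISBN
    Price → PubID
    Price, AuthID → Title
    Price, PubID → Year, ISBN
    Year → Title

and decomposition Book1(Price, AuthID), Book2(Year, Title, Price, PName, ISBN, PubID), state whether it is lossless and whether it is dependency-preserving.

lossy but dependency-preserving

Lossless test: (Price)⁺ = {Year, Title, Price, ISBN, PubID}, which is a superkey of neither fragment — lossy.
Dependency preservation: Price, AuthID → Title is not contained in any single fragment, but the restricted closure of its left-hand side across the fragments still reaches the right-hand side; the remaining FDs each lie inside some fragment. All dependencies are preserved.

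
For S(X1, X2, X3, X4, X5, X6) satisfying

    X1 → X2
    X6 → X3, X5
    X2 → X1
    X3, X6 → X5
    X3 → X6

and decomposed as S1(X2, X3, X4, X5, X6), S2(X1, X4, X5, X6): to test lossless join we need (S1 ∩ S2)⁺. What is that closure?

S1 ∩ S2 = {X4, X5, X6}.
X6 → X3, X5 applies, adding X3
Closure: {X3, X4, X5, X6}.

X3, X4, X5, X6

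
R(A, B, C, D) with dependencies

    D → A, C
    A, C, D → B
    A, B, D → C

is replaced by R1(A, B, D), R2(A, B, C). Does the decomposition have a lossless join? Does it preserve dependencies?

Lossless test: (A, B)⁺ = {A, B}, which is a superkey of neither fragment — lossy.
Dependency preservation: the restricted closure of {D} across the fragments never reaches {A, C}, so D → A, C cannot be enforced without a join — not preserved.

lossy and not dependency-preserving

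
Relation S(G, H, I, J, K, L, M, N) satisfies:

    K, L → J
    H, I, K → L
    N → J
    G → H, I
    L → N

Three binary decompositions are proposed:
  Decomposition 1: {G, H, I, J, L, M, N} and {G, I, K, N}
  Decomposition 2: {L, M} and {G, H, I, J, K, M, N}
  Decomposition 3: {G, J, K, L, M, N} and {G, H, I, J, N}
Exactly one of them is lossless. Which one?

Decomposition 1: common = {G, I, N}, closure = {G, H, I, J, N} → lossy.
Decomposition 2: common = {M}, closure = {M} → lossy.
Decomposition 3: common = {G, J, N}, closure = {G, H, I, J, N} → lossless.

Decomposition 3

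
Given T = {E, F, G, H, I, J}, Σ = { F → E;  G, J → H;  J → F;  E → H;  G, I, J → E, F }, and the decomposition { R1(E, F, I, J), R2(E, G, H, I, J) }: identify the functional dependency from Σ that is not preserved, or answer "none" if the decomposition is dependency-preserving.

none

F → E lies within R1.
G, J → H lies within R2.
J → F lies within R1.
E → H lies within R2.
G, I, J → E, F: restricted closure across fragments reaches E, F.
Every dependency is enforceable on the fragments, so the decomposition is dependency-preserving.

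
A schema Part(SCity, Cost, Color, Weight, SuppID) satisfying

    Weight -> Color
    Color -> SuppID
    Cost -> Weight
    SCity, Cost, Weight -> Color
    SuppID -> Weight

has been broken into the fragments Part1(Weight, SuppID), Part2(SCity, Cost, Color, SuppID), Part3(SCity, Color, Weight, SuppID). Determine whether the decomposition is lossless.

Yes

Chase test. Columns are SCity, Cost, Color, Weight, SuppID; row i has aⱼ where attribute j ∈ Parti, else bᵢⱼ.
Initial tableau (one row per fragment):
  row 1: b11 b12 b13 a4 a5
  row 2: a1 a2 a3 b24 a5
  row 3: a1 b32 a3 a4 a5
Rows 1 and 3 agree on Weight; apply Weight→Color and equate their Color entries.
Rows 1 and 2 agree on SuppID; apply SuppID→Weight and equate their Weight entries.
Row 2 is now all distinguished symbols — the join is lossless.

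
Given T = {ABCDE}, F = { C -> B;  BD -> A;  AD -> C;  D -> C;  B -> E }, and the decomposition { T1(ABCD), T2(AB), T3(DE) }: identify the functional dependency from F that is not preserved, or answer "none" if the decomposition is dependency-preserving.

B -> E

Check B → E: no single fragment contains all of {BE}, and the restricted closure of {B} across the fragments never reaches {E}.
C → B is preserved.
BD → A is preserved.
AD → C is preserved.
D → C is preserved.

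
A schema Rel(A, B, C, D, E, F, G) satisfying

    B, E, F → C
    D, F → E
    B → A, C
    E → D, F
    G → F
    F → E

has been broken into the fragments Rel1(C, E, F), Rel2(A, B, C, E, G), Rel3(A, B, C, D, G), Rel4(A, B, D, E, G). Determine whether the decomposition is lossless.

Yes

Chase test. Columns are A, B, C, D, E, F, G; row i has aⱼ where attribute j ∈ Reli, else bᵢⱼ.
Initial tableau (one row per fragment):
  row 1: b11 b12 a3 b14 a5 a6 b17
  row 2: a1 a2 a3 b24 a5 b26 a7
  row 3: a1 a2 a3 a4 b35 b36 a7
  row 4: a1 a2 b43 a4 a5 b46 a7
Rows 2 and 4 agree on B; apply B→A, C and equate their A, C entries.
Rows 1 and 2 agree on E; apply E→D, F and equate their D, F entries.
Rows 1 and 4 agree on E; apply E→D, F and equate their D, F entries.
Rows 2 and 3 agree on G; apply G→F and equate their F entries.
Rows 1 and 3 agree on F; apply F→E and equate their E entries.
Row 2 is now all distinguished symbols — the join is lossless.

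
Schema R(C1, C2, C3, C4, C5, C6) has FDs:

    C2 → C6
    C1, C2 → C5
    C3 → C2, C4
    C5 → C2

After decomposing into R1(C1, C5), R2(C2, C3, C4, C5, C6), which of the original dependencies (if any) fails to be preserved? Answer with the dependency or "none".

C1, C2 → C5

Check C1, C2 → C5: no single fragment contains all of {C1, C2, C5}, and the restricted closure of {C1, C2} across the fragments never reaches {C5}.
C2 → C6 is preserved.
C3 → C2, C4 is preserved.
C5 → C2 is preserved.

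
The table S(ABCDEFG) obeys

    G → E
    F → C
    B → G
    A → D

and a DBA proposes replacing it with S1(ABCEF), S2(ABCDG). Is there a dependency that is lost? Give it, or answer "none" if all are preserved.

G → E

Check G → E: no single fragment contains all of {EG}, and the restricted closure of {G} across the fragments never reaches {E}.
F → C is preserved.
B → G is preserved.
A → D is preserved.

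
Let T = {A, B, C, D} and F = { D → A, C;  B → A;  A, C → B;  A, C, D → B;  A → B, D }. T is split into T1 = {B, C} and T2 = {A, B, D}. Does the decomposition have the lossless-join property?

Common attributes: T1 ∩ T2 = {B}.
Closure of {B}: B → A applies, adding A; A → B, D applies, adding D; D → A, C applies, adding C. So (B)⁺ = {A, B, C, D}.
This closure contains every attribute of T1, so T1 ∩ T2 → T1. The join is lossless.

Yes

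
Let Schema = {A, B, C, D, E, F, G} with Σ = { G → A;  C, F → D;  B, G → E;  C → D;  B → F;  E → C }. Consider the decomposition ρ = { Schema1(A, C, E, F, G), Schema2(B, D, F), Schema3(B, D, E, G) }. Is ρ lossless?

Yes

Chase test. Columns are A, B, C, D, E, F, G; row i has aⱼ where attribute j ∈ Schemai, else bᵢⱼ.
Initial tableau (one row per fragment):
  row 1: a1 b12 a3 b14 a5 a6 a7
  row 2: b21 a2 b23 a4 b25 a6 b27
  row 3: b31 a2 b33 a4 a5 b36 a7
Rows 1 and 3 agree on G; apply G→A and equate their A entries.
Rows 2 and 3 agree on B; apply B→F and equate their F entries.
Rows 1 and 3 agree on E; apply E→C and equate their C entries.
Rows 1 and 3 agree on C, F; apply C, F→D and equate their D entries.
Row 3 is now all distinguished symbols — the join is lossless.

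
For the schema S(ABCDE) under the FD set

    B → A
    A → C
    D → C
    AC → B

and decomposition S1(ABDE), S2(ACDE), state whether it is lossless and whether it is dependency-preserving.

lossless and dependency-preserving

Lossless test: (ADE)⁺ = {ABCDE}, which contains all of one fragment — lossless.
Dependency preservation: AC → B is not contained in any single fragment, but the restricted closure of its left-hand side across the fragments still reaches the right-hand side; the remaining FDs each lie inside some fragment. All dependencies are preserved.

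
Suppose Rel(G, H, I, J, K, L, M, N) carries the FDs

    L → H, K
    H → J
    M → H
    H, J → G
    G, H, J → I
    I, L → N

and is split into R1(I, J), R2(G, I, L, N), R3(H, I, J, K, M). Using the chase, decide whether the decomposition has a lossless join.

Chase test. Columns are G, H, I, J, K, L, M, N; row i has aⱼ where attribute j ∈ Ri, else bᵢⱼ.
Initial tableau (one row per fragment):
  row 1: b11 b12 a3 a4 b15 b16 b17 b18
  row 2: a1 b22 a3 b24 b25 a6 b27 a8
  row 3: b31 a2 a3 a4 a5 b36 a7 b38
No row becomes fully distinguished — the join is lossy.

No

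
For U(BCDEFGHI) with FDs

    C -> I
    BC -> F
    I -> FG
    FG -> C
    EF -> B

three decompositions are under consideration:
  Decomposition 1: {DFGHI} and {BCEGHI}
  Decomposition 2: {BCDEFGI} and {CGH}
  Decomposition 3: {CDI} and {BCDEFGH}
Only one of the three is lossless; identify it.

Decomposition 3

Decomposition 1: common = {GHI}, closure = {CFGHI} → lossy.
Decomposition 2: common = {CG}, closure = {CFGI} → lossy.
Decomposition 3: common = {CD}, closure = {CDFGI} → lossless.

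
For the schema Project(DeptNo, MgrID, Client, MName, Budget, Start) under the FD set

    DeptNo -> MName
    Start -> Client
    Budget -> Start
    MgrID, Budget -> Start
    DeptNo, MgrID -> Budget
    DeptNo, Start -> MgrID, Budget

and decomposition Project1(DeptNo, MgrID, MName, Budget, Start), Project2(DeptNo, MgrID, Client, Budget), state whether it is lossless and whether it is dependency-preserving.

Lossless test: (DeptNo, MgrID, Budget)⁺ = {DeptNo, MgrID, Client, MName, Budget, Start}, which contains all of one fragment — lossless.
Dependency preservation: the restricted closure of {Start} across the fragments never reaches {Client}, so Start → Client cannot be enforced without a join — not preserved.

lossless but not dependency-preserving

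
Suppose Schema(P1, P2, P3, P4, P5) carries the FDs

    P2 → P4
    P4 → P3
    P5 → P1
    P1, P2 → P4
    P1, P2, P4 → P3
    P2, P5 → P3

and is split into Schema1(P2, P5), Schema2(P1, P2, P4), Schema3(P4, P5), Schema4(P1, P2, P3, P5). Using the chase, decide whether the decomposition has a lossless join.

Chase test. Columns are P1, P2, P3, P4, P5; row i has aⱼ where attribute j ∈ Schemai, else bᵢⱼ.
Initial tableau (one row per fragment):
  row 1: b11 a2 b13 b14 a5
  row 2: a1 a2 b23 a4 b25
  row 3: b31 b32 b33 a4 a5
  row 4: a1 a2 a3 b44 a5
Rows 1 and 2 agree on P2; apply P2→P4 and equate their P4 entries.
Rows 1 and 4 agree on P2; apply P2→P4 and equate their P4 entries.
Rows 1 and 2 agree on P4; apply P4→P3 and equate their P3 entries.
Rows 1 and 3 agree on P4; apply P4→P3 and equate their P3 entries.
Rows 1 and 4 agree on P4; apply P4→P3 and equate their P3 entries.
Rows 1 and 3 agree on P5; apply P5→P1 and equate their P1 entries.
Rows 1 and 4 agree on P5; apply P5→P1 and equate their P1 entries.
Row 1 is now all distinguished symbols — the join is lossless.

Yes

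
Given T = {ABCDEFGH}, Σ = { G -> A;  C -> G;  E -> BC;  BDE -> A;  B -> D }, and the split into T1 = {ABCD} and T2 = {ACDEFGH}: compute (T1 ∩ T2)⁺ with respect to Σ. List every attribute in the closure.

T1 ∩ T2 = {ACD}.
C → G applies, adding G
Closure: {ACDG}.

ACDG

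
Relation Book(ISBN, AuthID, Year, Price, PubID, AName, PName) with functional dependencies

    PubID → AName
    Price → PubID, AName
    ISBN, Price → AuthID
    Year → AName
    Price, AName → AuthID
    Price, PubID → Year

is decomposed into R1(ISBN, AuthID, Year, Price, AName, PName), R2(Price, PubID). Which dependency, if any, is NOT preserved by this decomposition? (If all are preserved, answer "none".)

PubID → AName

Check PubID → AName: no single fragment contains all of {PubID, AName}, and the restricted closure of {PubID} across the fragments never reaches {AName}.
Price → PubID, AName is preserved.
ISBN, Price → AuthID is preserved.
Year → AName is preserved.
Price, AName → AuthID is preserved.
Price, PubID → Year is preserved.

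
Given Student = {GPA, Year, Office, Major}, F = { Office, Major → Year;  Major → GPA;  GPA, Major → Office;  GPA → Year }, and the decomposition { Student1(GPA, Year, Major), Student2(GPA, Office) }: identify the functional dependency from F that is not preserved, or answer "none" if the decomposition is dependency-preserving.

GPA, Major → Office

Check GPA, Major → Office: no single fragment contains all of {GPA, Office, Major}, and the restricted closure of {GPA, Major} across the fragments never reaches {Office}.
Office, Major → Year is preserved.
Major → GPA is preserved.
GPA → Year is preserved.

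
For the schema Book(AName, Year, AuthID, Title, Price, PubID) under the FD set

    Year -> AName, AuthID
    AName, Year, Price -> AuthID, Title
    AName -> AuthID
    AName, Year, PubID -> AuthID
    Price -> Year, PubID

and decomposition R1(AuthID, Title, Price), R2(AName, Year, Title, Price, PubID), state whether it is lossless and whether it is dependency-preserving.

Lossless test: (Title, Price)⁺ = {AName, Year, AuthID, Title, Price, PubID}, which contains all of one fragment — lossless.
Dependency preservation: the restricted closure of {Year} across the fragments never reaches {AName, AuthID}, so Year → AName, AuthID cannot be enforced without a join — not preserved.

lossless but not dependency-preserving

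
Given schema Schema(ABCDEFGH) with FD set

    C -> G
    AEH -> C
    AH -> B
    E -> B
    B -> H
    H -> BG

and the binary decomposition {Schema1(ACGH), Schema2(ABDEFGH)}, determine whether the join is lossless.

Common attributes: Schema1 ∩ Schema2 = {AGH}.
Closure of {AGH}: AH → B applies, adding B. So (AGH)⁺ = {ABGH}.
The closure contains neither all of Schema1 = {ACGH} nor all of Schema2 = {ABDEFGH}, so the common attributes are not a superkey of either fragment. The join is lossy.

No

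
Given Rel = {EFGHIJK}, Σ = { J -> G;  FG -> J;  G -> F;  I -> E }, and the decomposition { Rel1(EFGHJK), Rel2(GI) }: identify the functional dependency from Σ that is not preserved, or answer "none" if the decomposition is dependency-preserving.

Check I → E: no single fragment contains all of {EI}, and the restricted closure of {I} across the fragments never reaches {E}.
J → G is preserved.
FG → J is preserved.
G → F is preserved.

I -> E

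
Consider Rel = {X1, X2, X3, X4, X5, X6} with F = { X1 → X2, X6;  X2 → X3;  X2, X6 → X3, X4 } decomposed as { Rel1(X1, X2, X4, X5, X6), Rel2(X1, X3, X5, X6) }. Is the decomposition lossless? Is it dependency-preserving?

lossless but not dependency-preserving

Lossless test: (X1, X5, X6)⁺ = {X1, X2, X3, X4, X5, X6}, which contains all of one fragment — lossless.
Dependency preservation: the restricted closure of {X2} across the fragments never reaches {X3}, so X2 → X3 cannot be enforced without a join — not preserved.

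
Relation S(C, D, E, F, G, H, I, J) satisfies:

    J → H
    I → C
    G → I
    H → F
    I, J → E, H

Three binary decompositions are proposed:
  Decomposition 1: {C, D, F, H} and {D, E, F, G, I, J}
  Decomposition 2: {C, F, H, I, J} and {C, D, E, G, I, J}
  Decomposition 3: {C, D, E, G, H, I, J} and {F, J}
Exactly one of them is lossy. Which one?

Decomposition 1

Decomposition 1: common = {D, F}, closure = {D, F} → lossy.
Decomposition 2: common = {C, I, J}, closure = {C, E, F, H, I, J} → lossless.
Decomposition 3: common = {J}, closure = {F, H, J} → lossless.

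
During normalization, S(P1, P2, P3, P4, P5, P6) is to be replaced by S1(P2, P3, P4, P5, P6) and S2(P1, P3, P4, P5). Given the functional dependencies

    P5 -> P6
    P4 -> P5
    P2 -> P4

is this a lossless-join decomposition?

No

Common attributes: S1 ∩ S2 = {P3, P4, P5}.
Closure of {P3, P4, P5}: P5 → P6 applies, adding P6. So (P3, P4, P5)⁺ = {P3, P4, P5, P6}.
The closure contains neither all of S1 = {P2, P3, P4, P5, P6} nor all of S2 = {P1, P3, P4, P5}, so the common attributes are not a superkey of either fragment. The join is lossy.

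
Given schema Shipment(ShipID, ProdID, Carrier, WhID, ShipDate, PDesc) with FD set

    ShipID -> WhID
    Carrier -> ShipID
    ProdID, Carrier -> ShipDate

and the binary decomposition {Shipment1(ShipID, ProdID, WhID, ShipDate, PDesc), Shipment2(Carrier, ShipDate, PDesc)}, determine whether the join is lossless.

No

Common attributes: Shipment1 ∩ Shipment2 = {ShipDate, PDesc}.
No dependency enlarges {ShipDate, PDesc}, so (ShipDate, PDesc)⁺ = {ShipDate, PDesc}.
The closure contains neither all of Shipment1 = {ShipID, ProdID, WhID, ShipDate, PDesc} nor all of Shipment2 = {Carrier, ShipDate, PDesc}, so the common attributes are not a superkey of either fragment. The join is lossy.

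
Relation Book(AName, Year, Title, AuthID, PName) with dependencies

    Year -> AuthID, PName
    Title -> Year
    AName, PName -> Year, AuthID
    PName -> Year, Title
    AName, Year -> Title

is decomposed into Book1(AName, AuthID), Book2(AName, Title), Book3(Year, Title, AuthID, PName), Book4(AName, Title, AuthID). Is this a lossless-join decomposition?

Chase test. Columns are AName, Year, Title, AuthID, PName; row i has aⱼ where attribute j ∈ Booki, else bᵢⱼ.
Initial tableau (one row per fragment):
  row 1: a1 b12 b13 a4 b15
  row 2: a1 b22 a3 b24 b25
  row 3: b31 a2 a3 a4 a5
  row 4: a1 b42 a3 a4 b45
Rows 2 and 3 agree on Title; apply Title→Year and equate their Year entries.
Rows 2 and 4 agree on Title; apply Title→Year and equate their Year entries.
Rows 2 and 3 agree on Year; apply Year→AuthID, PName and equate their AuthID, PName entries.
Rows 2 and 4 agree on Year; apply Year→AuthID, PName and equate their AuthID, PName entries.
Row 2 is now all distinguished symbols — the join is lossless.

Yes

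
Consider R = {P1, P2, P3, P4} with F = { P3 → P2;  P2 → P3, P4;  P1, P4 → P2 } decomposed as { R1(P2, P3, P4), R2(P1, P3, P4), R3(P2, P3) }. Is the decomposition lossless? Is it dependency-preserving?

lossless and dependency-preserving

Lossless test (chase): Rows 1 and 2 agree on P3; apply P3→P2 and equate their P2 entries. Rows 1 and 3 agree on P2; apply P2→P3, P4 and equate their P3, P4 entries. Row 2 is now all distinguished symbols — the join is lossless.
Dependency preservation: P1, P4 → P2 is not contained in any single fragment, but the restricted closure of its left-hand side across the fragments still reaches the right-hand side; the remaining FDs each lie inside some fragment. All dependencies are preserved.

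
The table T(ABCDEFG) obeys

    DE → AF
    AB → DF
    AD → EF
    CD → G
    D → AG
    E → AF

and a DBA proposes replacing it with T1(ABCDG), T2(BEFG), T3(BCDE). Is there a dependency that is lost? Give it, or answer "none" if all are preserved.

Check E → AF: no single fragment contains all of {AEF}, and the restricted closure of {E} across the fragments never reaches {AF}.
DE → AF is preserved.
AB → DF is preserved.
AD → EF is preserved.
CD → G is preserved.
D → AG is preserved.

E → AF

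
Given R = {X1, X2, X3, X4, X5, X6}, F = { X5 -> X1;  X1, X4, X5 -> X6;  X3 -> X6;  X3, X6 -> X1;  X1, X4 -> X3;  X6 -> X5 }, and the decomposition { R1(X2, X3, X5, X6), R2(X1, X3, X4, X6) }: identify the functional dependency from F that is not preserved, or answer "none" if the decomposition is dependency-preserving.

X5 -> X1

Check X5 → X1: no single fragment contains all of {X1, X5}, and the restricted closure of {X5} across the fragments never reaches {X1}.
X1, X4, X5 → X6 is preserved.
X3 → X6 is preserved.
X3, X6 → X1 is preserved.
X1, X4 → X3 is preserved.
X6 → X5 is preserved.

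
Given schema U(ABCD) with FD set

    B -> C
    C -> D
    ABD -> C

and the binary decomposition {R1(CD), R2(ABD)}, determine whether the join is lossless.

Common attributes: R1 ∩ R2 = {D}.
No dependency enlarges {D}, so (D)⁺ = {D}.
The closure contains neither all of R1 = {CD} nor all of R2 = {ABD}, so the common attributes are not a superkey of either fragment. The join is lossy.

No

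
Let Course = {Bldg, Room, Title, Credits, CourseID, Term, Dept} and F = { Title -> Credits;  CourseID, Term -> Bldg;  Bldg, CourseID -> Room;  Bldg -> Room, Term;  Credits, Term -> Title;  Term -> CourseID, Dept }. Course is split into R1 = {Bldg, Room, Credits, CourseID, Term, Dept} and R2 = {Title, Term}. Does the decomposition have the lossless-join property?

Common attributes: R1 ∩ R2 = {Term}.
Closure of {Term}: Term → CourseID, Dept applies, adding CourseID, Dept; CourseID, Term → Bldg applies, adding Bldg; Bldg, CourseID → Room applies, adding Room. So (Term)⁺ = {Bldg, Room, CourseID, Term, Dept}.
The closure contains neither all of R1 = {Bldg, Room, Credits, CourseID, Term, Dept} nor all of R2 = {Title, Term}, so the common attributes are not a superkey of either fragment. The join is lossy.

No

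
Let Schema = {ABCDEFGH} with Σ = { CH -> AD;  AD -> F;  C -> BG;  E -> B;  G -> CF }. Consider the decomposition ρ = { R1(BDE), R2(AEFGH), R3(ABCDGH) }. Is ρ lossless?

Yes

Chase test. Columns are ABCDEFGH; row i has aⱼ where attribute j ∈ Ri, else bᵢⱼ.
Initial tableau (one row per fragment):
  row 1: b11 a2 b13 a4 a5 b16 b17 b18
  row 2: a1 b22 b23 b24 a5 a6 a7 a8
  row 3: a1 a2 a3 a4 b35 b36 a7 a8
Rows 1 and 2 agree on E; apply E→B and equate their B entries.
Rows 2 and 3 agree on G; apply G→CF and equate their CF entries.
Rows 2 and 3 agree on CH; apply CH→AD and equate their AD entries.
Row 2 is now all distinguished symbols — the join is lossless.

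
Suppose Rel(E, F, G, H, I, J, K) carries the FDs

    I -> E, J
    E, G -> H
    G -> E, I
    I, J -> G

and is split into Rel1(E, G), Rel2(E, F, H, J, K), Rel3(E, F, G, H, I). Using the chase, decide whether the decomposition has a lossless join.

Chase test. Columns are E, F, G, H, I, J, K; row i has aⱼ where attribute j ∈ Reli, else bᵢⱼ.
Initial tableau (one row per fragment):
  row 1: a1 b12 a3 b14 b15 b16 b17
  row 2: a1 a2 b23 a4 b25 a6 a7
  row 3: a1 a2 a3 a4 a5 b36 b37
Rows 1 and 3 agree on E, G; apply E, G→H and equate their H entries.
Rows 1 and 3 agree on G; apply G→E, I and equate their E, I entries.
Rows 1 and 3 agree on I; apply I→E, J and equate their E, J entries.
No row becomes fully distinguished — the join is lossy.

No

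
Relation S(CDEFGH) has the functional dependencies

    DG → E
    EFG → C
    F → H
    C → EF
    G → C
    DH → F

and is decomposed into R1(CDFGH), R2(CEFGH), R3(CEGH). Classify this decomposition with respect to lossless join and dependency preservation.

Lossless test (chase): Rows 1 and 2 agree on C; apply C→EF and equate their EF entries. Rows 1 and 3 agree on C; apply C→EF and equate their EF entries. Row 1 is now all distinguished symbols — the join is lossless.
Dependency preservation: DG → E is not contained in any single fragment, but the restricted closure of its left-hand side across the fragments still reaches the right-hand side; the remaining FDs each lie inside some fragment. All dependencies are preserved.

lossless and dependency-preserving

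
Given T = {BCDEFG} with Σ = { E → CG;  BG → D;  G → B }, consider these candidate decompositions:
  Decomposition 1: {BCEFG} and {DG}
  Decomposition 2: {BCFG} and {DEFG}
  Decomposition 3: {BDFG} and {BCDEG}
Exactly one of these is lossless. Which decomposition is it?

Decomposition 1

Decomposition 1: common = {G}, closure = {BDG} → lossless.
Decomposition 2: common = {FG}, closure = {BDFG} → lossy.
Decomposition 3: common = {BDG}, closure = {BDG} → lossy.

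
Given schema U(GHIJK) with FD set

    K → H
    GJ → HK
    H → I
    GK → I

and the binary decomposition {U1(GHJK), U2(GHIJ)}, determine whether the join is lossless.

Yes

Common attributes: U1 ∩ U2 = {GHJ}.
Closure of {GHJ}: GJ → HK applies, adding K; H → I applies, adding I. So (GHJ)⁺ = {GHIJK}.
This closure contains every attribute of U1, so U1 ∩ U2 → U1. The join is lossless.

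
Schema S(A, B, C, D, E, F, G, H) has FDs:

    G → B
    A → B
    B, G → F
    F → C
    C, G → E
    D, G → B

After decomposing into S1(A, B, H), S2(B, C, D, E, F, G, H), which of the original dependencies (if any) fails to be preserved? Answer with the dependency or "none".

none

G → B lies within S2.
A → B lies within S1.
B, G → F lies within S2.
F → C lies within S2.
C, G → E lies within S2.
D, G → B lies within S2.
Every dependency is enforceable on the fragments, so the decomposition is dependency-preserving.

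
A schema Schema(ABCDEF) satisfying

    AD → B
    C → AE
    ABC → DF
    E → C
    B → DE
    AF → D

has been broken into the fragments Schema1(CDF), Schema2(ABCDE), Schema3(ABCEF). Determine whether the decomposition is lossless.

Chase test. Columns are ABCDEF; row i has aⱼ where attribute j ∈ Schemai, else bᵢⱼ.
Initial tableau (one row per fragment):
  row 1: b11 b12 a3 a4 b15 a6
  row 2: a1 a2 a3 a4 a5 b26
  row 3: a1 a2 a3 b34 a5 a6
Rows 1 and 2 agree on C; apply C→AE and equate their AE entries.
Rows 2 and 3 agree on ABC; apply ABC→DF and equate their DF entries.
Rows 1 and 2 agree on AD; apply AD→B and equate their B entries.
Row 1 is now all distinguished symbols — the join is lossless.

Yes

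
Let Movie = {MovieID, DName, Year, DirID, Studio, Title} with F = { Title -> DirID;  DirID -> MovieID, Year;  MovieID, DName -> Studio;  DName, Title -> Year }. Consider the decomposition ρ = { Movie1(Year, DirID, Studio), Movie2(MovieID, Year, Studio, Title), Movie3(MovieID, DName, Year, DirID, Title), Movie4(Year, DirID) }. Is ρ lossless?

No

Chase test. Columns are MovieID, DName, Year, DirID, Studio, Title; row i has aⱼ where attribute j ∈ Moviei, else bᵢⱼ.
Initial tableau (one row per fragment):
  row 1: b11 b12 a3 a4 a5 b16
  row 2: a1 b22 a3 b24 a5 a6
  row 3: a1 a2 a3 a4 b35 a6
  row 4: b41 b42 a3 a4 b45 b46
Rows 2 and 3 agree on Title; apply Title→DirID and equate their DirID entries.
Rows 1 and 2 agree on DirID; apply DirID→MovieID, Year and equate their MovieID, Year entries.
Rows 1 and 4 agree on DirID; apply DirID→MovieID, Year and equate their MovieID, Year entries.
No row becomes fully distinguished — the join is lossy.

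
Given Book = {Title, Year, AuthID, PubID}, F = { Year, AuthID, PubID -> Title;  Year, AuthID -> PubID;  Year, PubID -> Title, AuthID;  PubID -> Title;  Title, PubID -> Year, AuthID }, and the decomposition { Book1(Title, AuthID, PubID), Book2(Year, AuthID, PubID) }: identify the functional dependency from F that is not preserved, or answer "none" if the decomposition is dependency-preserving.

Year, AuthID, PubID → Title: restricted closure across fragments reaches Title.
Year, AuthID → PubID lies within Book2.
Year, PubID → Title, AuthID: restricted closure across fragments reaches Title, AuthID.
PubID → Title lies within Book1.
Title, PubID → Year, AuthID: restricted closure across fragments reaches Year, AuthID.
Every dependency is enforceable on the fragments, so the decomposition is dependency-preserving.

none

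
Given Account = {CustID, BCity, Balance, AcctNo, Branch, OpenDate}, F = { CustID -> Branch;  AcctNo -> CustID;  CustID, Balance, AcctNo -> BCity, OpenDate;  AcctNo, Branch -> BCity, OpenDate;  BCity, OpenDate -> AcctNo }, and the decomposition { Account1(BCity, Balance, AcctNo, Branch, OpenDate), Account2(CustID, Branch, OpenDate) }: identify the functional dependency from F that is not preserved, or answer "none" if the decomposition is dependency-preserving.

Check AcctNo → CustID: no single fragment contains all of {CustID, AcctNo}, and the restricted closure of {AcctNo} across the fragments never reaches {CustID}.
CustID → Branch is preserved.
CustID, Balance, AcctNo → BCity, OpenDate is preserved.
AcctNo, Branch → BCity, OpenDate is preserved.
BCity, OpenDate → AcctNo is preserved.

AcctNo -> CustID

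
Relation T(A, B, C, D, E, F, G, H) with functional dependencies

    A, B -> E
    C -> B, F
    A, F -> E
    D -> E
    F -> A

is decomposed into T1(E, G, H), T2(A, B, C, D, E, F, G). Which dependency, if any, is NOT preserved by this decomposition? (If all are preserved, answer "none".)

A, B → E lies within T2.
C → B, F lies within T2.
A, F → E lies within T2.
D → E lies within T2.
F → A lies within T2.
Every dependency is enforceable on the fragments, so the decomposition is dependency-preserving.

none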